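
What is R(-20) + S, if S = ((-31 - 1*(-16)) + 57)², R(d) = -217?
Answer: 1547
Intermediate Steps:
S = 1764 (S = ((-31 + 16) + 57)² = (-15 + 57)² = 42² = 1764)
R(-20) + S = -217 + 1764 = 1547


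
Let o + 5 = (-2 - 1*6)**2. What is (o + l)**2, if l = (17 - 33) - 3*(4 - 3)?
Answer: 1600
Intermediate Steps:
o = 59 (o = -5 + (-2 - 1*6)**2 = -5 + (-2 - 6)**2 = -5 + (-8)**2 = -5 + 64 = 59)
l = -19 (l = -16 - 3*1 = -16 - 3 = -19)
(o + l)**2 = (59 - 19)**2 = 40**2 = 1600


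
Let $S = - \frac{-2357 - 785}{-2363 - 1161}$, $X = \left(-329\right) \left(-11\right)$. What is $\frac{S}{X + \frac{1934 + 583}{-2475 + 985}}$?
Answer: $- \frac{1170395}{4748407633} \approx -0.00024648$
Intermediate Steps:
$X = 3619$
$S = - \frac{1571}{1762}$ ($S = - \frac{-3142}{-3524} = - \frac{\left(-3142\right) \left(-1\right)}{3524} = \left(-1\right) \frac{1571}{1762} = - \frac{1571}{1762} \approx -0.8916$)
$\frac{S}{X + \frac{1934 + 583}{-2475 + 985}} = - \frac{1571}{1762 \left(3619 + \frac{1934 + 583}{-2475 + 985}\right)} = - \frac{1571}{1762 \left(3619 + \frac{2517}{-1490}\right)} = - \frac{1571}{1762 \left(3619 + 2517 \left(- \frac{1}{1490}\right)\right)} = - \frac{1571}{1762 \left(3619 - \frac{2517}{1490}\right)} = - \frac{1571}{1762 \cdot \frac{5389793}{1490}} = \left(- \frac{1571}{1762}\right) \frac{1490}{5389793} = - \frac{1170395}{4748407633}$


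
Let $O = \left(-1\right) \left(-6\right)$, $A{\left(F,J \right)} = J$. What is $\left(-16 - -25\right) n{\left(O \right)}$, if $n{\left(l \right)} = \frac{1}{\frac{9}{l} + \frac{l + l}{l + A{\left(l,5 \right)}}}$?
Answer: $\frac{66}{19} \approx 3.4737$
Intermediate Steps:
$O = 6$
$n{\left(l \right)} = \frac{1}{\frac{9}{l} + \frac{2 l}{5 + l}}$ ($n{\left(l \right)} = \frac{1}{\frac{9}{l} + \frac{l + l}{l + 5}} = \frac{1}{\frac{9}{l} + \frac{2 l}{5 + l}}$)
$\left(-16 - -25\right) n{\left(O \right)} = \left(-16 - -25\right) \frac{6 \left(5 + 6\right)}{45 + 2 \cdot 6^{2} + 9 \cdot 6} = \left(-16 + 25\right) 6 \frac{1}{45 + 2 \cdot 36 + 54} \cdot 11 = 9 \cdot 6 \frac{1}{45 + 72 + 54} \cdot 11 = 9 \cdot 6 \cdot \frac{1}{171} \cdot 11 = 9 \cdot \frac{22}{57} = \frac{66}{19}$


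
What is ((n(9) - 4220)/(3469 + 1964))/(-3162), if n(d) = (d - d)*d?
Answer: 2110/8589573 ≈ 0.00024565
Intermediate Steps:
n(d) = 0 (n(d) = 0*d = 0)
((n(9) - 4220)/(3469 + 1964))/(-3162) = ((0 - 4220)/(3469 + 1964))/(-3162) = -4220/5433*(-1/3162) = 2110/8589573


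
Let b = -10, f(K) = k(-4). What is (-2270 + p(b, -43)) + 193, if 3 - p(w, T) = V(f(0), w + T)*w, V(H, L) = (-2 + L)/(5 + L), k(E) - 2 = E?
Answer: -49501/24 ≈ -2062.5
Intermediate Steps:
k(E) = 2 + E
f(K) = -2 (f(K) = 2 - 4 = -2)
V(H, L) = (-2 + L)/(5 + L)
p(w, T) = 3 - w*(-2 + T + w)/(5 + T + w) (p(w, T) = 3 - (-2 + (w + T))/(5 + (w + T))*w = 3 - (-2 + (T + w))/(5 + (T + w))*w = 3 - (-2 + T + w)/(5 + T + w)*w = 3 - w*(-2 + T + w)/(5 + T + w))
(-2270 + p(b, -43)) + 193 = (-2270 + (15 + 3*(-43) + 3*(-10) - 1*(-10)*(-2 - 43 - 10))/(5 - 43 - 10)) + 193 = (-2270 + (15 - 129 - 30 - 1*(-10)*(-55))/(-48)) + 193 = (-2270 - (15 - 129 - 30 - 550)/48) + 193 = (-2270 - 1/48*(-694)) + 193 = (-2270 + 347/24) + 193 = -54133/24 + 193 = -49501/24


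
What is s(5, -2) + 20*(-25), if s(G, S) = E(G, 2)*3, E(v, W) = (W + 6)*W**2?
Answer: -404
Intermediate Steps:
E(v, W) = W**2*(6 + W) (E(v, W) = (6 + W)*W**2 = W**2*(6 + W))
s(G, S) = 96 (s(G, S) = (2**2*(6 + 2))*3 = (4*8)*3 = 32*3 = 96)
s(5, -2) + 20*(-25) = 96 + 20*(-25) = 96 - 500 = -404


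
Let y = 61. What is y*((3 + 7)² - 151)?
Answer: -3111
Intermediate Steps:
y*((3 + 7)² - 151) = 61*((3 + 7)² - 151) = 61*(10² - 151) = 61*(100 - 151) = 61*(-51) = -3111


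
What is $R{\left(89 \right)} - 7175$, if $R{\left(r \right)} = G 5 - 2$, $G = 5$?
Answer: $-7152$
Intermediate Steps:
$R{\left(r \right)} = 23$ ($R{\left(r \right)} = 5 \cdot 5 - 2 = 25 - 2 = 23$)
$R{\left(89 \right)} - 7175 = 23 - 7175 = -7152$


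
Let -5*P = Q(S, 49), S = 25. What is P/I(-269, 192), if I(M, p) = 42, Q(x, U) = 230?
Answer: -23/21 ≈ -1.0952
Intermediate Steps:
P = -46 (P = -⅕*230 = -46)
P/I(-269, 192) = -46/42 = -46*1/42 = -23/21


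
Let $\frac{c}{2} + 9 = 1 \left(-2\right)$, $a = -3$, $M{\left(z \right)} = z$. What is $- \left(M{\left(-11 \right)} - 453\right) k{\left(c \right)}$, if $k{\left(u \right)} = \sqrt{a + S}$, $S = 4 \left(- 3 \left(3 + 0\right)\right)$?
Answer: $464 i \sqrt{39} \approx 2897.7 i$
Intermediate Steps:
$S = -36$ ($S = 4 \left(\left(-3\right) 3\right) = 4 \left(-9\right) = -36$)
$c = -22$ ($c = -18 + 2 \cdot 1 \left(-2\right) = -18 + 2 \left(-2\right) = -18 - 4 = -22$)
$k{\left(u \right)} = i \sqrt{39}$ ($k{\left(u \right)} = \sqrt{-3 - 36} = \sqrt{-39} = i \sqrt{39}$)
$- \left(M{\left(-11 \right)} - 453\right) k{\left(c \right)} = - \left(-11 - 453\right) i \sqrt{39} = - \left(-464\right) i \sqrt{39} = 464 i \sqrt{39}$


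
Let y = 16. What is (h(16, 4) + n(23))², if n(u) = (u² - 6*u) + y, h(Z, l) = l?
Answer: 168921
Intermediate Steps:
n(u) = 16 + u² - 6*u (n(u) = (u² - 6*u) + 16 = 16 + u² - 6*u)
(h(16, 4) + n(23))² = (4 + (16 + 23² - 6*23))² = (4 + (16 + 529 - 138))² = (4 + 407)² = 411² = 168921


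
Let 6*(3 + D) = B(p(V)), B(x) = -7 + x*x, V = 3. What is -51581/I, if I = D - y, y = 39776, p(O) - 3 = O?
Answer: 309486/238645 ≈ 1.2968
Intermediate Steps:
p(O) = 3 + O
B(x) = -7 + x²
D = 11/6 (D = -3 + (-7 + (3 + 3)²)/6 = -3 + (-7 + 6²)/6 = -3 + (-7 + 36)/6 = -3 + (⅙)*29 = -3 + 29/6 = 11/6 ≈ 1.8333)
I = -238645/6 (I = 11/6 - 1*39776 = 11/6 - 39776 = -238645/6 ≈ -39774.)
-51581/I = -51581/(-238645/6) = -51581*(-6/238645) = 309486/238645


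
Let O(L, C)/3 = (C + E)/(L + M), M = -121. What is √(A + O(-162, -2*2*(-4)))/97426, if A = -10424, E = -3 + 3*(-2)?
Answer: I*√834853679/27571558 ≈ 0.001048*I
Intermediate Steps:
E = -9 (E = -3 - 6 = -9)
O(L, C) = 3*(-9 + C)/(-121 + L) (O(L, C) = 3*((C - 9)/(L - 121)) = 3*((-9 + C)/(-121 + L)) = 3*(-9 + C)/(-121 + L))
√(A + O(-162, -2*2*(-4)))/97426 = √(-10424 + 3*(-9 - 2*2*(-4))/(-121 - 162))/97426 = √(-10424 + 3*(-9 - 4*(-4))/(-283))*(1/97426) = √(-10424 + 3*(-1/283)*(-9 + 16))*(1/97426) = √(-10424 + 3*(-1/283)*7)*(1/97426) = √(-10424 - 21/283)*(1/97426) = √(-2950013/283)*(1/97426) = (I*√834853679/283)*(1/97426) = I*√834853679/27571558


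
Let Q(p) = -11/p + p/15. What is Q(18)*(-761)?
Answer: -40333/90 ≈ -448.14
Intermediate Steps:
Q(p) = -11/p + p/15 (Q(p) = -11/p + p*(1/15) = -11/p + p/15)
Q(18)*(-761) = (-11/18 + (1/15)*18)*(-761) = (-11*1/18 + 6/5)*(-761) = (-11/18 + 6/5)*(-761) = (53/90)*(-761) = -40333/90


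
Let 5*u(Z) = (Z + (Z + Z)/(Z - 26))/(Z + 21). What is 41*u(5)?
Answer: 779/546 ≈ 1.4267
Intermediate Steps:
u(Z) = (Z + 2*Z/(-26 + Z))/(5*(21 + Z)) (u(Z) = ((Z + (Z + Z)/(Z - 26))/(Z + 21))/5 = ((Z + (2*Z)/(-26 + Z))/(21 + Z))/5 = ((Z + 2*Z/(-26 + Z))/(21 + Z))/5 = (Z + 2*Z/(-26 + Z))/(5*(21 + Z)))
41*u(5) = 41*((⅕)*5*(-24 + 5)/(-546 + 5² - 5*5)) = 41*((⅕)*5*(-19)/(-546 + 25 - 25)) = 41*((⅕)*5*(-19)/(-546)) = 41*((⅕)*5*(-1/546)*(-19)) = 41*(19/546) = 779/546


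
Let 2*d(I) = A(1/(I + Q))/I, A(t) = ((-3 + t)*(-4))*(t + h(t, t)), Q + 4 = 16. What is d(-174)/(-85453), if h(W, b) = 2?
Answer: 157301/195108682284 ≈ 8.0622e-7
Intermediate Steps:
Q = 12 (Q = -4 + 16 = 12)
A(t) = (2 + t)*(12 - 4*t) (A(t) = ((-3 + t)*(-4))*(t + 2) = (12 - 4*t)*(2 + t) = (2 + t)*(12 - 4*t))
d(I) = (24 - 4/(12 + I)**2 + 4/(12 + I))/(2*I) (d(I) = ((24 - 4/(I + 12)**2 + 4/(I + 12))/I)/2 = ((24 - 4/(12 + I)**2 + 4/(12 + I))/I)/2 = (24 - 4/(12 + I)**2 + 4/(12 + I))/(2*I))
d(-174)/(-85453) = (2*(875 + 6*(-174)**2 + 145*(-174))/(-174*(144 + (-174)**2 + 24*(-174))))/(-85453) = (2*(-1/174)*(875 + 6*30276 - 25230)/(144 + 30276 - 4176))*(-1/85453) = (2*(-1/174)*(875 + 181656 - 25230)/26244)*(-1/85453) = (2*(-1/174)*(1/26244)*157301)*(-1/85453) = -157301/2283228*(-1/85453) = 157301/195108682284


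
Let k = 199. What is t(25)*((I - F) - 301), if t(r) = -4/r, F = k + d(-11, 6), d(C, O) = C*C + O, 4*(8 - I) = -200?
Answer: 2276/25 ≈ 91.040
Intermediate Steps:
I = 58 (I = 8 - ¼*(-200) = 8 + 50 = 58)
d(C, O) = O + C² (d(C, O) = C² + O = O + C²)
F = 326 (F = 199 + (6 + (-11)²) = 199 + (6 + 121) = 199 + 127 = 326)
t(25)*((I - F) - 301) = (-4/25)*((58 - 1*326) - 301) = (-4*1/25)*((58 - 326) - 301) = -4*(-268 - 301)/25 = -4/25*(-569) = 2276/25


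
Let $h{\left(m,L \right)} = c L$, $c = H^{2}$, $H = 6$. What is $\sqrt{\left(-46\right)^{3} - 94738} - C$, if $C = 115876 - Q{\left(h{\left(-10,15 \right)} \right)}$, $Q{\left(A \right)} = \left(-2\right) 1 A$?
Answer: $-116956 + i \sqrt{192074} \approx -1.1696 \cdot 10^{5} + 438.26 i$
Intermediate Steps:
$c = 36$ ($c = 6^{2} = 36$)
$h{\left(m,L \right)} = 36 L$
$Q{\left(A \right)} = - 2 A$
$C = 116956$ ($C = 115876 - - 2 \cdot 36 \cdot 15 = 115876 - \left(-2\right) 540 = 115876 - -1080 = 115876 + 1080 = 116956$)
$\sqrt{\left(-46\right)^{3} - 94738} - C = \sqrt{\left(-46\right)^{3} - 94738} - 116956 = \sqrt{-97336 - 94738} - 116956 = \sqrt{-192074} - 116956 = i \sqrt{192074} - 116956 = -116956 + i \sqrt{192074}$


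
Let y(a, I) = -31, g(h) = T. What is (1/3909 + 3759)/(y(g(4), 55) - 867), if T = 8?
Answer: -7346966/1755141 ≈ -4.1860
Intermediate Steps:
g(h) = 8
(1/3909 + 3759)/(y(g(4), 55) - 867) = (1/3909 + 3759)/(-31 - 867) = (1/3909 + 3759)/(-898) = (14693932/3909)*(-1/898) = -7346966/1755141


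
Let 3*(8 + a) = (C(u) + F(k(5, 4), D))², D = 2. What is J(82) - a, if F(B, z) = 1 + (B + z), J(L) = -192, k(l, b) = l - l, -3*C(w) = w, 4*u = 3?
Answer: -8953/48 ≈ -186.52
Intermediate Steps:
u = ¾ (u = (¼)*3 = ¾ ≈ 0.75000)
C(w) = -w/3
k(l, b) = 0
F(B, z) = 1 + B + z
a = -263/48 (a = -8 + (-⅓*¾ + (1 + 0 + 2))²/3 = -8 + (-¼ + 3)²/3 = -8 + (11/4)²/3 = -8 + (⅓)*(121/16) = -8 + 121/48 = -263/48 ≈ -5.4792)
J(82) - a = -192 - 1*(-263/48) = -192 + 263/48 = -8953/48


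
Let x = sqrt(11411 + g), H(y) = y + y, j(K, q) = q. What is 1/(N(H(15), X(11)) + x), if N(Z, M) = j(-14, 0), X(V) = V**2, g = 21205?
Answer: sqrt(906)/5436 ≈ 0.0055371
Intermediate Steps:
H(y) = 2*y
N(Z, M) = 0
x = 6*sqrt(906) (x = sqrt(11411 + 21205) = sqrt(32616) = 6*sqrt(906) ≈ 180.60)
1/(N(H(15), X(11)) + x) = 1/(0 + 6*sqrt(906)) = 1/(6*sqrt(906)) = sqrt(906)/5436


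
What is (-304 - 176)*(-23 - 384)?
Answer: 195360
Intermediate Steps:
(-304 - 176)*(-23 - 384) = -480*(-407) = 195360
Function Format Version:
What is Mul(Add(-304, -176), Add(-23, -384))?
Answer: 195360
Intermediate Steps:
Mul(Add(-304, -176), Add(-23, -384)) = Mul(-480, -407) = 195360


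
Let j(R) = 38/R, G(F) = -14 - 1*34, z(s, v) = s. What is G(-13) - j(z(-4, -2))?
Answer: -77/2 ≈ -38.500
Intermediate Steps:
G(F) = -48 (G(F) = -14 - 34 = -48)
G(-13) - j(z(-4, -2)) = -48 - 38/(-4) = -48 - 38*(-1)/4 = -48 - 1*(-19/2) = -48 + 19/2 = -77/2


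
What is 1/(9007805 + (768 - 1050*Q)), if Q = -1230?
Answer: 1/10300073 ≈ 9.7087e-8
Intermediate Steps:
1/(9007805 + (768 - 1050*Q)) = 1/(9007805 + (768 - 1050*(-1230))) = 1/(9007805 + (768 + 1291500)) = 1/(9007805 + 1292268) = 1/10300073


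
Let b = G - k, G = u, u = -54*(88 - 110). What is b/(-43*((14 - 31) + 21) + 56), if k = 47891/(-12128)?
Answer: -14455955/1406848 ≈ -10.275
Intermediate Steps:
u = 1188 (u = -54*(-22) = 1188)
k = -47891/12128 (k = 47891*(-1/12128) = -47891/12128 ≈ -3.9488)
G = 1188
b = 14455955/12128 (b = 1188 - 1*(-47891/12128) = 1188 + 47891/12128 = 14455955/12128 ≈ 1191.9)
b/(-43*((14 - 31) + 21) + 56) = 14455955/(12128*(-43*((14 - 31) + 21) + 56)) = 14455955/(12128*(-43*(-17 + 21) + 56)) = 14455955/(12128*(-43*4 + 56)) = 14455955/(12128*(-172 + 56)) = (14455955/12128)/(-116) = (14455955/12128)*(-1/116) = -14455955/1406848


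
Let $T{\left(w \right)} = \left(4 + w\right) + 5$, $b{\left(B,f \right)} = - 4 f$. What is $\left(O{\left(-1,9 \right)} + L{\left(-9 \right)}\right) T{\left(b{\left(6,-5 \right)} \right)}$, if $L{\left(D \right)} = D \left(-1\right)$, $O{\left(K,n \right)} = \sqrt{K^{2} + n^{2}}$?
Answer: $261 + 29 \sqrt{82} \approx 523.61$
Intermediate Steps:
$L{\left(D \right)} = - D$
$T{\left(w \right)} = 9 + w$
$\left(O{\left(-1,9 \right)} + L{\left(-9 \right)}\right) T{\left(b{\left(6,-5 \right)} \right)} = \left(\sqrt{\left(-1\right)^{2} + 9^{2}} - -9\right) \left(9 - -20\right) = \left(\sqrt{1 + 81} + 9\right) \left(9 + 20\right) = \left(\sqrt{82} + 9\right) 29 = \left(9 + \sqrt{82}\right) 29 = 261 + 29 \sqrt{82}$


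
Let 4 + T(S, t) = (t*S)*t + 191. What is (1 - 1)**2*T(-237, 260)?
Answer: 0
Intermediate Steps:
T(S, t) = 187 + S*t**2 (T(S, t) = -4 + ((t*S)*t + 191) = -4 + ((S*t)*t + 191) = -4 + (S*t**2 + 191) = -4 + (191 + S*t**2) = 187 + S*t**2)
(1 - 1)**2*T(-237, 260) = (1 - 1)**2*(187 - 237*260**2) = 0**2*(187 - 237*67600) = 0*(187 - 16021200) = 0*(-16021013) = 0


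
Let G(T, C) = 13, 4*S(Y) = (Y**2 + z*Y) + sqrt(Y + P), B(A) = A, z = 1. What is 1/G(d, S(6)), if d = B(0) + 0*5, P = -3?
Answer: 1/13 ≈ 0.076923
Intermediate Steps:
S(Y) = Y/4 + Y**2/4 + sqrt(-3 + Y)/4 (S(Y) = ((Y**2 + 1*Y) + sqrt(Y - 3))/4 = ((Y**2 + Y) + sqrt(-3 + Y))/4 = ((Y + Y**2) + sqrt(-3 + Y))/4 = (Y + Y**2 + sqrt(-3 + Y))/4 = Y/4 + Y**2/4 + sqrt(-3 + Y)/4)
d = 0 (d = 0 + 0*5 = 0 + 0 = 0)
1/G(d, S(6)) = 1/13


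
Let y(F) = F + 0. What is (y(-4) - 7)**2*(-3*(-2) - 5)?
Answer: 121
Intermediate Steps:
y(F) = F
(y(-4) - 7)**2*(-3*(-2) - 5) = (-4 - 7)**2*(-3*(-2) - 5) = (-11)**2*(6 - 5) = 121*1 = 121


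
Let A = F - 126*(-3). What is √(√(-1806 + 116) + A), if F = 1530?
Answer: √(1908 + 13*I*√10) ≈ 43.683 + 0.4705*I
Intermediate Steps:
A = 1908 (A = 1530 - 126*(-3) = 1530 - 1*(-378) = 1530 + 378 = 1908)
√(√(-1806 + 116) + A) = √(√(-1806 + 116) + 1908) = √(√(-1690) + 1908) = √(13*I*√10 + 1908) = √(1908 + 13*I*√10)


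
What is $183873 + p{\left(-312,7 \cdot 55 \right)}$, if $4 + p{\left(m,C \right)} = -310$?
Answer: $183559$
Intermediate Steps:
$p{\left(m,C \right)} = -314$ ($p{\left(m,C \right)} = -4 - 310 = -314$)
$183873 + p{\left(-312,7 \cdot 55 \right)} = 183873 - 314 = 183559$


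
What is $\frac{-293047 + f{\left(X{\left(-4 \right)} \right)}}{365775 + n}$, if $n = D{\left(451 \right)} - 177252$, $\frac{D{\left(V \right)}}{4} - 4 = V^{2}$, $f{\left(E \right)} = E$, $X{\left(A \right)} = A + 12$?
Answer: $- \frac{293039}{1002143} \approx -0.29241$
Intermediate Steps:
$X{\left(A \right)} = 12 + A$
$D{\left(V \right)} = 16 + 4 V^{2}$
$n = 636368$ ($n = \left(16 + 4 \cdot 451^{2}\right) - 177252 = \left(16 + 4 \cdot 203401\right) - 177252 = \left(16 + 813604\right) - 177252 = 813620 - 177252 = 636368$)
$\frac{-293047 + f{\left(X{\left(-4 \right)} \right)}}{365775 + n} = \frac{-293047 + \left(12 - 4\right)}{365775 + 636368} = \frac{-293047 + 8}{1002143} = \left(-293039\right) \frac{1}{1002143} = - \frac{293039}{1002143}$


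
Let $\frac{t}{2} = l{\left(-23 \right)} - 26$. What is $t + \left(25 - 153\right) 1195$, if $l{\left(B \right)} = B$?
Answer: $-153058$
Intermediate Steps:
$t = -98$ ($t = 2 \left(-23 - 26\right) = 2 \left(-49\right) = -98$)
$t + \left(25 - 153\right) 1195 = -98 + \left(25 - 153\right) 1195 = -98 - 152960 = -153058$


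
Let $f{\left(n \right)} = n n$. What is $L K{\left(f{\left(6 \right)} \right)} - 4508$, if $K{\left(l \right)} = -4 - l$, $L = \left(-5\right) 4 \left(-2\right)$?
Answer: $-6108$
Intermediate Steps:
$f{\left(n \right)} = n^{2}$
$L = 40$ ($L = \left(-20\right) \left(-2\right) = 40$)
$L K{\left(f{\left(6 \right)} \right)} - 4508 = 40 \left(-4 - 6^{2}\right) - 4508 = 40 \left(-4 - 36\right) - 4508 = 40 \left(-40\right) - 4508 = -1600 - 4508 = -6108$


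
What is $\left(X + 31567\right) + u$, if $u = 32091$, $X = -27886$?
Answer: $35772$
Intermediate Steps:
$\left(X + 31567\right) + u = \left(-27886 + 31567\right) + 32091 = 3681 + 32091 = 35772$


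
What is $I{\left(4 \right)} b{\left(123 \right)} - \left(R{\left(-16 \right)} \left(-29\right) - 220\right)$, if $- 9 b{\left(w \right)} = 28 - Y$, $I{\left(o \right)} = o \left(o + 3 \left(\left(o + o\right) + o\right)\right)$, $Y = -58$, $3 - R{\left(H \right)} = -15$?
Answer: $- \frac{7082}{9} \approx -786.89$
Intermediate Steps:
$R{\left(H \right)} = 18$ ($R{\left(H \right)} = 3 - -15 = 3 + 15 = 18$)
$I{\left(o \right)} = 10 o^{2}$ ($I{\left(o \right)} = o \left(o + 3 \left(2 o + o\right)\right) = o \left(o + 3 \cdot 3 o\right) = o \left(o + 9 o\right) = o 10 o = 10 o^{2}$)
$b{\left(w \right)} = - \frac{86}{9}$ ($b{\left(w \right)} = - \frac{28 - -58}{9} = - \frac{28 + 58}{9} = \left(- \frac{1}{9}\right) 86 = - \frac{86}{9}$)
$I{\left(4 \right)} b{\left(123 \right)} - \left(R{\left(-16 \right)} \left(-29\right) - 220\right) = 10 \cdot 4^{2} \left(- \frac{86}{9}\right) - \left(18 \left(-29\right) - 220\right) = 10 \cdot 16 \left(- \frac{86}{9}\right) - \left(-522 - 220\right) = 160 \left(- \frac{86}{9}\right) - -742 = - \frac{13760}{9} + 742 = - \frac{7082}{9}$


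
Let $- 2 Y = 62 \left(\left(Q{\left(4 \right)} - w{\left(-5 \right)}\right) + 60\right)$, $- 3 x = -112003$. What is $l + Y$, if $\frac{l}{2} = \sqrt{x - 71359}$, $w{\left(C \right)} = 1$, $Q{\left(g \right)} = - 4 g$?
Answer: $-1333 + \frac{2 i \sqrt{306222}}{3} \approx -1333.0 + 368.92 i$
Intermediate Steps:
$x = \frac{112003}{3}$ ($x = \left(- \frac{1}{3}\right) \left(-112003\right) = \frac{112003}{3} \approx 37334.0$)
$Y = -1333$ ($Y = - \frac{62 \left(\left(\left(-4\right) 4 - 1\right) + 60\right)}{2} = - \frac{62 \left(\left(-16 - 1\right) + 60\right)}{2} = - \frac{62 \left(-17 + 60\right)}{2} = - \frac{62 \cdot 43}{2} = \left(- \frac{1}{2}\right) 2666 = -1333$)
$l = \frac{2 i \sqrt{306222}}{3}$ ($l = 2 \sqrt{\frac{112003}{3} - 71359} = 2 \sqrt{- \frac{102074}{3}} = 2 \frac{i \sqrt{306222}}{3} = \frac{2 i \sqrt{306222}}{3} \approx 368.92 i$)
$l + Y = \frac{2 i \sqrt{306222}}{3} - 1333 = -1333 + \frac{2 i \sqrt{306222}}{3}$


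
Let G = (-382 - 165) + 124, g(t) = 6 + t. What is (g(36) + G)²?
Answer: 145161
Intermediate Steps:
G = -423 (G = -547 + 124 = -423)
(g(36) + G)² = ((6 + 36) - 423)² = (42 - 423)² = (-381)² = 145161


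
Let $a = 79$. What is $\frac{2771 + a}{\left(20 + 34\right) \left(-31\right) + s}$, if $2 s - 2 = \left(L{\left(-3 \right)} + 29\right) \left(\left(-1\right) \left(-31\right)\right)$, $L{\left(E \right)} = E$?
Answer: $- \frac{285}{127} \approx -2.2441$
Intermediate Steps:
$s = 404$ ($s = 1 + \frac{\left(-3 + 29\right) \left(\left(-1\right) \left(-31\right)\right)}{2} = 1 + \frac{26 \cdot 31}{2} = 1 + \frac{1}{2} \cdot 806 = 1 + 403 = 404$)
$\frac{2771 + a}{\left(20 + 34\right) \left(-31\right) + s} = \frac{2771 + 79}{\left(20 + 34\right) \left(-31\right) + 404} = \frac{2850}{54 \left(-31\right) + 404} = \frac{2850}{-1674 + 404} = \frac{2850}{-1270} = 2850 \left(- \frac{1}{1270}\right) = - \frac{285}{127}$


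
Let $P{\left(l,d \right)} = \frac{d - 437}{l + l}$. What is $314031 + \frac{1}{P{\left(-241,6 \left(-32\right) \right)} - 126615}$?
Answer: $\frac{19164621375349}{61027801} \approx 3.1403 \cdot 10^{5}$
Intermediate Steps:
$P{\left(l,d \right)} = \frac{-437 + d}{2 l}$
$314031 + \frac{1}{P{\left(-241,6 \left(-32\right) \right)} - 126615} = 314031 + \frac{1}{\frac{-437 + 6 \left(-32\right)}{2 \left(-241\right)} - 126615} = 314031 + \frac{1}{\frac{1}{2} \left(- \frac{1}{241}\right) \left(-437 - 192\right) - 126615} = 314031 + \frac{1}{\frac{1}{2} \left(- \frac{1}{241}\right) \left(-629\right) - 126615} = 314031 + \frac{1}{\frac{629}{482} - 126615} = 314031 + \frac{1}{- \frac{61027801}{482}} = 314031 - \frac{482}{61027801} = \frac{19164621375349}{61027801}$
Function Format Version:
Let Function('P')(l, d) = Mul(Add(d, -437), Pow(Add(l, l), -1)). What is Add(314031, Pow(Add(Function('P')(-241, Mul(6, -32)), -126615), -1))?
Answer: Rational(19164621375349, 61027801) ≈ 3.1403e+5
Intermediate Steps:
Function('P')(l, d) = Mul(Rational(1, 2), Pow(l, -1), Add(-437, d)) (Function('P')(l, d) = Mul(Add(-437, d), Pow(Mul(2, l), -1)) = Mul(Add(-437, d), Mul(Rational(1, 2), Pow(l, -1))) = Mul(Rational(1, 2), Pow(l, -1), Add(-437, d)))
Add(314031, Pow(Add(Function('P')(-241, Mul(6, -32)), -126615), -1)) = Add(314031, Pow(Add(Mul(Rational(1, 2), Pow(-241, -1), Add(-437, Mul(6, -32))), -126615), -1)) = Add(314031, Pow(Add(Mul(Rational(1, 2), Rational(-1, 241), Add(-437, -192)), -126615), -1)) = Add(314031, Pow(Add(Mul(Rational(1, 2), Rational(-1, 241), -629), -126615), -1)) = Add(314031, Pow(Add(Rational(629, 482), -126615), -1)) = Add(314031, Pow(Rational(-61027801, 482), -1)) = Add(314031, Rational(-482, 61027801)) = Rational(19164621375349, 61027801)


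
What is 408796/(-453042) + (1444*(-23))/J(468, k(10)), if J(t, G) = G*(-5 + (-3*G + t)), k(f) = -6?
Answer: 1155553804/108956601 ≈ 10.606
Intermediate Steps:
J(t, G) = G*(-5 + t - 3*G) (J(t, G) = G*(-5 + (t - 3*G)) = G*(-5 + t - 3*G))
408796/(-453042) + (1444*(-23))/J(468, k(10)) = 408796/(-453042) + (1444*(-23))/((-6*(-5 + 468 - 3*(-6)))) = 408796*(-1/453042) - 33212*(-1/(6*(-5 + 468 + 18))) = -204398/226521 - 33212/((-6*481)) = -204398/226521 - 33212/(-2886) = -204398/226521 - 33212*(-1/2886) = -204398/226521 + 16606/1443 = 1155553804/108956601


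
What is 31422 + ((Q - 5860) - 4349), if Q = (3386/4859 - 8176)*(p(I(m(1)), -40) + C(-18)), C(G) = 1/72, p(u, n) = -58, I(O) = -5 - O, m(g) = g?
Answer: 28878030379/58308 ≈ 4.9527e+5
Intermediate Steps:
C(G) = 1/72
Q = 27641142775/58308 (Q = (3386/4859 - 8176)*(-58 + 1/72) = (3386*(1/4859) - 8176)*(-4175/72) = (3386/4859 - 8176)*(-4175/72) = -39723798/4859*(-4175/72) = 27641142775/58308 ≈ 4.7405e+5)
31422 + ((Q - 5860) - 4349) = 31422 + ((27641142775/58308 - 5860) - 4349) = 31422 + (27299457895/58308 - 4349) = 31422 + 27045876403/58308 = 28878030379/58308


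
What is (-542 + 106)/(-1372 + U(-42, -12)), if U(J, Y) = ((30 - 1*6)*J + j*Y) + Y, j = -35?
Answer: 109/493 ≈ 0.22110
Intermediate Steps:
U(J, Y) = -34*Y + 24*J (U(J, Y) = ((30 - 1*6)*J - 35*Y) + Y = ((30 - 6)*J - 35*Y) + Y = (24*J - 35*Y) + Y = (-35*Y + 24*J) + Y = -34*Y + 24*J)
(-542 + 106)/(-1372 + U(-42, -12)) = (-542 + 106)/(-1372 + (-34*(-12) + 24*(-42))) = -436/(-1372 + (408 - 1008)) = -436/(-1372 - 600) = -436/(-1972) = -436*(-1/1972) = 109/493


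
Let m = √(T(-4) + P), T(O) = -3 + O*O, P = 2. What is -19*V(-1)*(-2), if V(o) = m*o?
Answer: -38*√15 ≈ -147.17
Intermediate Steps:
T(O) = -3 + O²
m = √15 (m = √((-3 + (-4)²) + 2) = √((-3 + 16) + 2) = √(13 + 2) = √15 ≈ 3.8730)
V(o) = o*√15 (V(o) = √15*o = o*√15)
-19*V(-1)*(-2) = -(-19)*√15*(-2) = (19*√15)*(-2) = -38*√15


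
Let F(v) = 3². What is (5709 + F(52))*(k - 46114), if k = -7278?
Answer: -305295456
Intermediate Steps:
F(v) = 9
(5709 + F(52))*(k - 46114) = (5709 + 9)*(-7278 - 46114) = 5718*(-53392) = -305295456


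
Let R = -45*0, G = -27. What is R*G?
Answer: 0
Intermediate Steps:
R = 0
R*G = 0*(-27) = 0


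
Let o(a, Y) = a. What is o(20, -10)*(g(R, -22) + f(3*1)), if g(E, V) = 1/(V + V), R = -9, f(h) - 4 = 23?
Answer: 5935/11 ≈ 539.54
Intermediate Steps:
f(h) = 27 (f(h) = 4 + 23 = 27)
g(E, V) = 1/(2*V)
o(20, -10)*(g(R, -22) + f(3*1)) = 20*((1/2)/(-22) + 27) = 20*((1/2)*(-1/22) + 27) = 20*(-1/44 + 27) = 20*(1187/44) = 5935/11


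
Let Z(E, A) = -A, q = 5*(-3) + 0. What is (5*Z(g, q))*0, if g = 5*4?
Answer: 0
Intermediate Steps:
g = 20
q = -15 (q = -15 + 0 = -15)
(5*Z(g, q))*0 = (5*(-1*(-15)))*0 = (5*15)*0 = 75*0 = 0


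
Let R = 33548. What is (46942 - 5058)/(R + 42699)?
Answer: 41884/76247 ≈ 0.54932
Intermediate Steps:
(46942 - 5058)/(R + 42699) = (46942 - 5058)/(33548 + 42699) = 41884/76247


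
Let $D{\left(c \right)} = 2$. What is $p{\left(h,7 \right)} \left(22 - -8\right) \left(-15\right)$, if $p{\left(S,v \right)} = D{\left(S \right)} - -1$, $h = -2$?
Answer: $-1350$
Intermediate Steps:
$p{\left(S,v \right)} = 3$ ($p{\left(S,v \right)} = 2 - -1 = 2 + 1 = 3$)
$p{\left(h,7 \right)} \left(22 - -8\right) \left(-15\right) = 3 \left(22 - -8\right) \left(-15\right) = 3 \left(22 + 8\right) \left(-15\right) = 3 \cdot 30 \left(-15\right) = 90 \left(-15\right) = -1350$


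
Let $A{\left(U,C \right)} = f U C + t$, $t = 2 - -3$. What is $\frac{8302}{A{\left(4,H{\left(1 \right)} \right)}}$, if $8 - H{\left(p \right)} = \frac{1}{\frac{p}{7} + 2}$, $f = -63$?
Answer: $- \frac{41510}{9467} \approx -4.3847$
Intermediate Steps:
$t = 5$ ($t = 2 + 3 = 5$)
$H{\left(p \right)} = 8 - \frac{1}{2 + \frac{p}{7}}$ ($H{\left(p \right)} = 8 - \frac{1}{\frac{p}{7} + 2} = 8 - \frac{1}{2 + \frac{p}{7}}$)
$A{\left(U,C \right)} = 5 - 63 C U$ ($A{\left(U,C \right)} = - 63 U C + 5 = - 63 C U + 5 = 5 - 63 C U$)
$\frac{8302}{A{\left(4,H{\left(1 \right)} \right)}} = \frac{8302}{5 - 63 \frac{105 + 8 \cdot 1}{14 + 1} \cdot 4} = \frac{8302}{5 - 63 \frac{105 + 8}{15} \cdot 4} = \frac{8302}{5 - 63 \cdot \frac{1}{15} \cdot 113 \cdot 4} = \frac{8302}{5 - \frac{2373}{5} \cdot 4} = \frac{8302}{5 - \frac{9492}{5}} = \frac{8302}{- \frac{9467}{5}} = 8302 \left(- \frac{5}{9467}\right) = - \frac{41510}{9467}$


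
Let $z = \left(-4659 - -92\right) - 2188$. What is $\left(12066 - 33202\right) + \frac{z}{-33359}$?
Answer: $- \frac{705069069}{33359} \approx -21136.0$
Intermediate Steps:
$z = -6755$ ($z = \left(-4659 + 92\right) - 2188 = -4567 - 2188 = -6755$)
$\left(12066 - 33202\right) + \frac{z}{-33359} = \left(12066 - 33202\right) - \frac{6755}{-33359} = -21136 - - \frac{6755}{33359} = -21136 + \frac{6755}{33359} = - \frac{705069069}{33359}$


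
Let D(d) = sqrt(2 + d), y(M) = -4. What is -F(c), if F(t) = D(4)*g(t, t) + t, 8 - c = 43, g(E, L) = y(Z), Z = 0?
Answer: 35 + 4*sqrt(6) ≈ 44.798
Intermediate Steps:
g(E, L) = -4
c = -35 (c = 8 - 1*43 = 8 - 43 = -35)
F(t) = t - 4*sqrt(6) (F(t) = sqrt(2 + 4)*(-4) + t = sqrt(6)*(-4) + t = -4*sqrt(6) + t = t - 4*sqrt(6))
-F(c) = -(-35 - 4*sqrt(6)) = 35 + 4*sqrt(6)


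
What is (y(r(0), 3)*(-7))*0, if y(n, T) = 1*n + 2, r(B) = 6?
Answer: 0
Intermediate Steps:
y(n, T) = 2 + n (y(n, T) = n + 2 = 2 + n)
(y(r(0), 3)*(-7))*0 = ((2 + 6)*(-7))*0 = (8*(-7))*0 = -56*0 = 0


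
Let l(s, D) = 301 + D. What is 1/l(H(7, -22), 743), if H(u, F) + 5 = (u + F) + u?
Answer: 1/1044 ≈ 0.00095785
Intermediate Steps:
H(u, F) = -5 + F + 2*u (H(u, F) = -5 + ((u + F) + u) = -5 + ((F + u) + u) = -5 + (F + 2*u) = -5 + F + 2*u)
1/l(H(7, -22), 743) = 1/(301 + 743) = 1/1044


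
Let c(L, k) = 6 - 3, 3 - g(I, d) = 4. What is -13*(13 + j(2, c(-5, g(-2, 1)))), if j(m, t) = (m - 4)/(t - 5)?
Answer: -182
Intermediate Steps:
g(I, d) = -1 (g(I, d) = 3 - 1*4 = 3 - 4 = -1)
c(L, k) = 3
j(m, t) = (-4 + m)/(-5 + t)
-13*(13 + j(2, c(-5, g(-2, 1)))) = -13*(13 + (-4 + 2)/(-5 + 3)) = -13*(13 - 2/(-2)) = -13*(13 - ½*(-2)) = -13*(13 + 1) = -13*14 = -182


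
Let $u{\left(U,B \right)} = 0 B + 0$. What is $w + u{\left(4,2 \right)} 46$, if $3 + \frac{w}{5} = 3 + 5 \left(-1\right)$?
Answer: $-25$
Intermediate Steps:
$w = -25$ ($w = -15 + 5 \left(3 + 5 \left(-1\right)\right) = -15 + 5 \left(3 - 5\right) = -15 + 5 \left(-2\right) = -15 - 10 = -25$)
$u{\left(U,B \right)} = 0$ ($u{\left(U,B \right)} = 0 + 0 = 0$)
$w + u{\left(4,2 \right)} 46 = -25 + 0 \cdot 46 = -25 + 0 = -25$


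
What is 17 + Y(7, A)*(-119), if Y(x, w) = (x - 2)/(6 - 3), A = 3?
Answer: -544/3 ≈ -181.33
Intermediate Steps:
Y(x, w) = -⅔ + x/3 (Y(x, w) = (-2 + x)/3 = (-2 + x)*(⅓) = -⅔ + x/3)
17 + Y(7, A)*(-119) = 17 + (-⅔ + (⅓)*7)*(-119) = 17 + (-⅔ + 7/3)*(-119) = 17 + (5/3)*(-119) = 17 - 595/3 = -544/3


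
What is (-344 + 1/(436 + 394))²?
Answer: 81521099361/688900 ≈ 1.1834e+5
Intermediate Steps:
(-344 + 1/(436 + 394))² = (-344 + 1/830)² = (-285519/830)² = 81521099361/688900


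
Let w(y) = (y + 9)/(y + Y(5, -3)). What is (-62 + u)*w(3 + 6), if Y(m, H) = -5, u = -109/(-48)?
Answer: -8601/32 ≈ -268.78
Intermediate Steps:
u = 109/48 (u = -109*(-1/48) = 109/48 ≈ 2.2708)
w(y) = (9 + y)/(-5 + y) (w(y) = (y + 9)/(y - 5) = (9 + y)/(-5 + y))
(-62 + u)*w(3 + 6) = (-62 + 109/48)*((9 + (3 + 6))/(-5 + (3 + 6))) = -2867*(9 + 9)/(48*(-5 + 9)) = -2867*18/(48*4) = -2867*18/192 = -2867/48*9/2 = -8601/32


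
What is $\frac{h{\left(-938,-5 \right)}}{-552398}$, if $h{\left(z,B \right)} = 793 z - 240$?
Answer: $\frac{372037}{276199} \approx 1.347$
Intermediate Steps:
$h{\left(z,B \right)} = -240 + 793 z$
$\frac{h{\left(-938,-5 \right)}}{-552398} = \frac{-240 + 793 \left(-938\right)}{-552398} = \left(-240 - 743834\right) \left(- \frac{1}{552398}\right) = \left(-744074\right) \left(- \frac{1}{552398}\right) = \frac{372037}{276199}$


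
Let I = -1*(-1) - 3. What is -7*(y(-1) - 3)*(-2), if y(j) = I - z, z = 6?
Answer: -154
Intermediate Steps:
I = -2 (I = 1 - 3 = -2)
y(j) = -8 (y(j) = -2 - 1*6 = -2 - 6 = -8)
-7*(y(-1) - 3)*(-2) = -7*(-8 - 3)*(-2) = -7*(-11)*(-2) = 77*(-2) = -154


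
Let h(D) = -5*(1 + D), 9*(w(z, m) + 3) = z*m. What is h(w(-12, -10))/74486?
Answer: -85/111729 ≈ -0.00076077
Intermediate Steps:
w(z, m) = -3 + m*z/9 (w(z, m) = -3 + (z*m)/9 = -3 + (m*z)/9 = -3 + m*z/9)
h(D) = -5 - 5*D
h(w(-12, -10))/74486 = (-5 - 5*(-3 + (⅑)*(-10)*(-12)))/74486 = (-5 - 5*(-3 + 40/3))*(1/74486) = (-5 - 5*31/3)*(1/74486) = (-5 - 155/3)*(1/74486) = -170/3*1/74486 = -85/111729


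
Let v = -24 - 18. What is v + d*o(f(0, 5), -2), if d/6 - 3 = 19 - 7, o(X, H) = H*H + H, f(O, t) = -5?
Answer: 138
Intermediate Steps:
o(X, H) = H + H**2 (o(X, H) = H**2 + H = H + H**2)
v = -42
d = 90 (d = 18 + 6*(19 - 7) = 18 + 6*12 = 18 + 72 = 90)
v + d*o(f(0, 5), -2) = -42 + 90*(-2*(1 - 2)) = -42 + 90*(-2*(-1)) = -42 + 90*2 = -42 + 180 = 138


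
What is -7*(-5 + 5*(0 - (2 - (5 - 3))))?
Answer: 35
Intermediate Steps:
-7*(-5 + 5*(0 - (2 - (5 - 3)))) = -7*(-5 + 5*(0 - (2 - 1*2))) = -7*(-5 + 5*(0 - (2 - 2))) = -7*(-5 + 5*(0 - 1*0)) = -7*(-5 + 5*(0 + 0)) = -7*(-5 + 5*0) = -7*(-5 + 0) = -7*(-5) = 35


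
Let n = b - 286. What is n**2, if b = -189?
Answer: 225625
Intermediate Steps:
n = -475 (n = -189 - 286 = -475)
n**2 = (-475)**2 = 225625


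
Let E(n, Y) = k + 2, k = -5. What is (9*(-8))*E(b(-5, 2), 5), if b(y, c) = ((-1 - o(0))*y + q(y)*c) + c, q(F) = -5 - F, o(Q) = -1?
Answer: 216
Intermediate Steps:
b(y, c) = c + c*(-5 - y) (b(y, c) = ((-1 - 1*(-1))*y + (-5 - y)*c) + c = ((-1 + 1)*y + c*(-5 - y)) + c = (0*y + c*(-5 - y)) + c = (0 + c*(-5 - y)) + c = c*(-5 - y) + c = c + c*(-5 - y))
E(n, Y) = -3 (E(n, Y) = -5 + 2 = -3)
(9*(-8))*E(b(-5, 2), 5) = (9*(-8))*(-3) = -72*(-3) = 216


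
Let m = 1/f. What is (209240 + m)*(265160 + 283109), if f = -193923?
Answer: 22246808853063611/193923 ≈ 1.1472e+11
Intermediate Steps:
m = -1/193923 (m = 1/(-193923) = -1/193923 ≈ -5.1567e-6)
(209240 + m)*(265160 + 283109) = (209240 - 1/193923)*(265160 + 283109) = (40576448519/193923)*548269 = 22246808853063611/193923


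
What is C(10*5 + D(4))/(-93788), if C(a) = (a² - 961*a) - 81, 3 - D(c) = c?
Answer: 44769/93788 ≈ 0.47734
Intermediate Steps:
D(c) = 3 - c
C(a) = -81 + a² - 961*a
C(10*5 + D(4))/(-93788) = (-81 + (10*5 + (3 - 1*4))² - 961*(10*5 + (3 - 1*4)))/(-93788) = (-81 + (50 + (3 - 4))² - 961*(50 + (3 - 4)))*(-1/93788) = (-81 + (50 - 1)² - 961*(50 - 1))*(-1/93788) = (-81 + 49² - 961*49)*(-1/93788) = (-81 + 2401 - 47089)*(-1/93788) = -44769*(-1/93788) = 44769/93788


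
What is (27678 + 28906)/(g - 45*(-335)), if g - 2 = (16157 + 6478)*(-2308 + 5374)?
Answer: 56584/69413987 ≈ 0.00081517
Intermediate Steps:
g = 69398912 (g = 2 + (16157 + 6478)*(-2308 + 5374) = 2 + 22635*3066 = 2 + 69398910 = 69398912)
(27678 + 28906)/(g - 45*(-335)) = (27678 + 28906)/(69398912 - 45*(-335)) = 56584/(69398912 + 15075) = 56584/69413987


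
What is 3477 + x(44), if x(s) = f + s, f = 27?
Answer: 3548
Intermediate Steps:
x(s) = 27 + s
3477 + x(44) = 3477 + (27 + 44) = 3477 + 71 = 3548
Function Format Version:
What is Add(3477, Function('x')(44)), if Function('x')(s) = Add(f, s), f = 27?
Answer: 3548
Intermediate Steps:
Function('x')(s) = Add(27, s)
Add(3477, Function('x')(44)) = Add(3477, Add(27, 44)) = Add(3477, 71) = 3548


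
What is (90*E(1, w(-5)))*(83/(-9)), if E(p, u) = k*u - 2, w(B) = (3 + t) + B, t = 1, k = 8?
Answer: 8300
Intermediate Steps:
w(B) = 4 + B (w(B) = (3 + 1) + B = 4 + B)
E(p, u) = -2 + 8*u (E(p, u) = 8*u - 2 = -2 + 8*u)
(90*E(1, w(-5)))*(83/(-9)) = (90*(-2 + 8*(4 - 5)))*(83/(-9)) = (90*(-2 + 8*(-1)))*(83*(-1/9)) = (90*(-2 - 8))*(-83/9) = (90*(-10))*(-83/9) = -900*(-83/9) = 8300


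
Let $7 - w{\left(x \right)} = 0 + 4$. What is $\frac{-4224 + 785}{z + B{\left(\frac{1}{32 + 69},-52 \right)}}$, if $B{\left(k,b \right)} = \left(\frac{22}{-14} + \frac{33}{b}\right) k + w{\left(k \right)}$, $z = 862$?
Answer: $- \frac{126431396}{31800057} \approx -3.9758$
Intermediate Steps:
$w{\left(x \right)} = 3$ ($w{\left(x \right)} = 7 - \left(0 + 4\right) = 7 - 4 = 3$)
$B{\left(k,b \right)} = 3 + k \left(- \frac{11}{7} + \frac{33}{b}\right)$ ($B{\left(k,b \right)} = \left(\frac{22}{-14} + \frac{33}{b}\right) k + 3 = \left(22 \left(- \frac{1}{14}\right) + \frac{33}{b}\right) k + 3 = \left(- \frac{11}{7} + \frac{33}{b}\right) k + 3 = k \left(- \frac{11}{7} + \frac{33}{b}\right) + 3 = 3 + k \left(- \frac{11}{7} + \frac{33}{b}\right)$)
$\frac{-4224 + 785}{z + B{\left(\frac{1}{32 + 69},-52 \right)}} = \frac{-4224 + 785}{862 + \left(3 - \frac{11}{7 \left(32 + 69\right)} + \frac{33}{\left(32 + 69\right) \left(-52\right)}\right)} = - \frac{3439}{862 + \left(3 - \frac{11}{7 \cdot 101} + 33 \cdot \frac{1}{101} \left(- \frac{1}{52}\right)\right)} = - \frac{3439}{862 + \left(3 - \frac{11}{707} + 33 \cdot \frac{1}{101} \left(- \frac{1}{52}\right)\right)} = - \frac{3439}{862 - - \frac{109489}{36764}} = - \frac{3439}{862 + \frac{109489}{36764}} = - \frac{3439}{\frac{31800057}{36764}} = \left(-3439\right) \frac{36764}{31800057} = - \frac{126431396}{31800057}$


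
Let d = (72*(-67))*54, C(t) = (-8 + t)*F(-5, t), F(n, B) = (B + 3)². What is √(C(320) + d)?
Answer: 2*√8072538 ≈ 5682.4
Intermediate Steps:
F(n, B) = (3 + B)²
C(t) = (3 + t)²*(-8 + t) (C(t) = (-8 + t)*(3 + t)² = (3 + t)²*(-8 + t))
d = -260496 (d = -4824*54 = -260496)
√(C(320) + d) = √((3 + 320)²*(-8 + 320) - 260496) = √(323²*312 - 260496) = √(104329*312 - 260496) = √(32550648 - 260496) = √32290152 = 2*√8072538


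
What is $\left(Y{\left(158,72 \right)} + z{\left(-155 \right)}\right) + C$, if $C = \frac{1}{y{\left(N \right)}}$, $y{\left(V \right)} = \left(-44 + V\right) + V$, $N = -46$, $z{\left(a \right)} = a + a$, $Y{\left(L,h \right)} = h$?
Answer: $- \frac{32369}{136} \approx -238.01$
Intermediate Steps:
$z{\left(a \right)} = 2 a$
$y{\left(V \right)} = -44 + 2 V$
$C = - \frac{1}{136}$ ($C = \frac{1}{-44 + 2 \left(-46\right)} = \frac{1}{-44 - 92} = \frac{1}{-136} = - \frac{1}{136} \approx -0.0073529$)
$\left(Y{\left(158,72 \right)} + z{\left(-155 \right)}\right) + C = \left(72 + 2 \left(-155\right)\right) - \frac{1}{136} = \left(72 - 310\right) - \frac{1}{136} = -238 - \frac{1}{136} = - \frac{32369}{136}$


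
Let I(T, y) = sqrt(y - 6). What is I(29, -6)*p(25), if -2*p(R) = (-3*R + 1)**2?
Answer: -5476*I*sqrt(3) ≈ -9484.7*I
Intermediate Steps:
I(T, y) = sqrt(-6 + y)
p(R) = -(1 - 3*R)**2/2 (p(R) = -(-3*R + 1)**2/2 = -(1 - 3*R)**2/2)
I(29, -6)*p(25) = sqrt(-6 - 6)*(-(-1 + 3*25)**2/2) = sqrt(-12)*(-(-1 + 75)**2/2) = (2*I*sqrt(3))*(-1/2*74**2) = (2*I*sqrt(3))*(-1/2*5476) = (2*I*sqrt(3))*(-2738) = -5476*I*sqrt(3)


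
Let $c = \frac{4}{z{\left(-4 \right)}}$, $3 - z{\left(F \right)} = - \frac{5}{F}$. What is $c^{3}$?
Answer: $\frac{4096}{343} \approx 11.942$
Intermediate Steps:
$z{\left(F \right)} = 3 + \frac{5}{F}$ ($z{\left(F \right)} = 3 - - \frac{5}{F} = 3 + \frac{5}{F}$)
$c = \frac{16}{7}$ ($c = \frac{4}{3 + \frac{5}{-4}} = \frac{4}{3 + 5 \left(- \frac{1}{4}\right)} = \frac{4}{3 - \frac{5}{4}} = \frac{4}{\frac{7}{4}} = 4 \cdot \frac{4}{7} = \frac{16}{7} \approx 2.2857$)
$c^{3} = \left(\frac{16}{7}\right)^{3} = \frac{4096}{343}$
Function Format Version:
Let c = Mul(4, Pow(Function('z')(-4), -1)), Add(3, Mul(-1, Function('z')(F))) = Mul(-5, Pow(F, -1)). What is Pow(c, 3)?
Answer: Rational(4096, 343) ≈ 11.942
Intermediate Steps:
Function('z')(F) = Add(3, Mul(5, Pow(F, -1))) (Function('z')(F) = Add(3, Mul(-1, Mul(-5, Pow(F, -1)))) = Add(3, Mul(5, Pow(F, -1))))
c = Rational(16, 7) (c = Mul(4, Pow(Add(3, Mul(5, Pow(-4, -1))), -1)) = Mul(4, Pow(Add(3, Mul(5, Rational(-1, 4))), -1)) = Mul(4, Pow(Add(3, Rational(-5, 4)), -1)) = Mul(4, Pow(Rational(7, 4), -1)) = Mul(4, Rational(4, 7)) = Rational(16, 7) ≈ 2.2857)
Pow(c, 3) = Pow(Rational(16, 7), 3) = Rational(4096, 343)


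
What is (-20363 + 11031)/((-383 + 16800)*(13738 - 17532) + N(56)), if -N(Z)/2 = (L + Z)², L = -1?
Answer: 2333/15573037 ≈ 0.00014981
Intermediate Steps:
N(Z) = -2*(-1 + Z)²
(-20363 + 11031)/((-383 + 16800)*(13738 - 17532) + N(56)) = (-20363 + 11031)/((-383 + 16800)*(13738 - 17532) - 2*(-1 + 56)²) = -9332/(16417*(-3794) - 2*55²) = -9332/(-62286098 - 2*3025) = -9332/(-62286098 - 6050) = -9332/(-62292148) = -9332*(-1/62292148) = 2333/15573037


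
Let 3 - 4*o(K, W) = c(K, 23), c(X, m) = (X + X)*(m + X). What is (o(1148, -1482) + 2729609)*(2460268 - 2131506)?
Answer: 1352826534563/2 ≈ 6.7641e+11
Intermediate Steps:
c(X, m) = 2*X*(X + m) (c(X, m) = (2*X)*(X + m) = 2*X*(X + m))
o(K, W) = ¾ - K*(23 + K)/2 (o(K, W) = ¾ - K*(K + 23)/2 = ¾ - K*(23 + K)/2)
(o(1148, -1482) + 2729609)*(2460268 - 2131506) = ((¾ - ½*1148*(23 + 1148)) + 2729609)*(2460268 - 2131506) = ((¾ - ½*1148*1171) + 2729609)*328762 = ((¾ - 672154) + 2729609)*328762 = (-2688613/4 + 2729609)*328762 = (8229823/4)*328762 = 1352826534563/2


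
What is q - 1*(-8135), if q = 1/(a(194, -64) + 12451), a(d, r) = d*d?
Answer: 407457746/50087 ≈ 8135.0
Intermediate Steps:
a(d, r) = d²
q = 1/50087 (q = 1/(194² + 12451) = 1/(37636 + 12451) = 1/50087 ≈ 1.9965e-5)
q - 1*(-8135) = 1/50087 - 1*(-8135) = 1/50087 + 8135 = 407457746/50087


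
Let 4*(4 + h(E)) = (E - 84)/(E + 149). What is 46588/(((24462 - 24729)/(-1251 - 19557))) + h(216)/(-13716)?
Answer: 1617720512020123/445564260 ≈ 3.6307e+6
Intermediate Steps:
h(E) = -4 + (-84 + E)/(4*(149 + E)) (h(E) = -4 + ((E - 84)/(E + 149))/4 = -4 + ((-84 + E)/(149 + E))/4 = -4 + (-84 + E)/(4*(149 + E)))
46588/(((24462 - 24729)/(-1251 - 19557))) + h(216)/(-13716) = 46588/(((24462 - 24729)/(-1251 - 19557))) + ((-2468 - 15*216)/(4*(149 + 216)))/(-13716) = 46588/((-267/(-20808))) + ((¼)*(-2468 - 3240)/365)*(-1/13716) = 46588/((-267*(-1/20808))) + ((¼)*(1/365)*(-5708))*(-1/13716) = 46588/(89/6936) - 1427/365*(-1/13716) = 46588*(6936/89) + 1427/5006340 = 323134368/89 + 1427/5006340 = 1617720512020123/445564260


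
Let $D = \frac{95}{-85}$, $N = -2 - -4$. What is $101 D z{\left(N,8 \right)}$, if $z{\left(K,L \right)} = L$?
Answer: $- \frac{15352}{17} \approx -903.06$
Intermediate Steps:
$N = 2$ ($N = -2 + 4 = 2$)
$D = - \frac{19}{17}$ ($D = 95 \left(- \frac{1}{85}\right) = - \frac{19}{17} \approx -1.1176$)
$101 D z{\left(N,8 \right)} = 101 \left(- \frac{19}{17}\right) 8 = \left(- \frac{1919}{17}\right) 8 = - \frac{15352}{17}$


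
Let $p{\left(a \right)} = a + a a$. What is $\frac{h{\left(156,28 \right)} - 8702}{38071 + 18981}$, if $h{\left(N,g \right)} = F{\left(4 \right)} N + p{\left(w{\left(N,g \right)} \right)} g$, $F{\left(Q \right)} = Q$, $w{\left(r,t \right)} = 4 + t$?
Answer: $\frac{10745}{28526} \approx 0.37667$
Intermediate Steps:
$p{\left(a \right)} = a + a^{2}$
$h{\left(N,g \right)} = 4 N + g \left(4 + g\right) \left(5 + g\right)$ ($h{\left(N,g \right)} = 4 N + \left(4 + g\right) \left(1 + \left(4 + g\right)\right) g = 4 N + \left(4 + g\right) \left(5 + g\right) g = 4 N + g \left(4 + g\right) \left(5 + g\right)$)
$\frac{h{\left(156,28 \right)} - 8702}{38071 + 18981} = \frac{\left(4 \cdot 156 + 28 \left(4 + 28\right) \left(5 + 28\right)\right) - 8702}{38071 + 18981} = \frac{\left(624 + 28 \cdot 32 \cdot 33\right) - 8702}{57052} = \left(\left(624 + 29568\right) - 8702\right) \frac{1}{57052} = \left(30192 - 8702\right) \frac{1}{57052} = 21490 \cdot \frac{1}{57052} = \frac{10745}{28526}$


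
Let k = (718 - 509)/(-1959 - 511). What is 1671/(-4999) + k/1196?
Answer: -259862069/777244520 ≈ -0.33434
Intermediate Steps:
k = -11/130 (k = 209/(-2470) = 209*(-1/2470) = -11/130 ≈ -0.084615)
1671/(-4999) + k/1196 = 1671/(-4999) - 11/130/1196 = 1671*(-1/4999) - 11/130*1/1196 = -1671/4999 - 11/155480 = -259862069/777244520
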